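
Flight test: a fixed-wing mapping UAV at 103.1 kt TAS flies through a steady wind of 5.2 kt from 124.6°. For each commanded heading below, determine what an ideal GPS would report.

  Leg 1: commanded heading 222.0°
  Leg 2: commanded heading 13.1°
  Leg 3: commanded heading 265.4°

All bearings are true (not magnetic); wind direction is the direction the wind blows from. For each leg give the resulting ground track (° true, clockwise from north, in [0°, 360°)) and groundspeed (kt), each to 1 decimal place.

Leg 1: heading 222.0°; drift +2.8° → track 224.8°, groundspeed 103.9 kt
Leg 2: heading 13.1°; drift -2.6° → track 10.5°, groundspeed 105.1 kt
Leg 3: heading 265.4°; drift +1.8° → track 267.2°, groundspeed 107.2 kt

Leg 1: track=224.8°, groundspeed=103.9 kt
Leg 2: track=10.5°, groundspeed=105.1 kt
Leg 3: track=267.2°, groundspeed=107.2 kt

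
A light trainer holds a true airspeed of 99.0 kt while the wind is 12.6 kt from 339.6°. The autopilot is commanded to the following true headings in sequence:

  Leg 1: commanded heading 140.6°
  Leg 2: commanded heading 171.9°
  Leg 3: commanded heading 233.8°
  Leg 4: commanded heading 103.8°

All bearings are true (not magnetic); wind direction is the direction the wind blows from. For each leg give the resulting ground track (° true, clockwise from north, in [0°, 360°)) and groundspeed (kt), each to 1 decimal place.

Leg 1: track=142.7°, groundspeed=111.0 kt
Leg 2: track=170.5°, groundspeed=111.3 kt
Leg 3: track=227.0°, groundspeed=103.1 kt
Leg 4: track=109.4°, groundspeed=106.6 kt

Leg 1: heading 140.6°; drift +2.1° → track 142.7°, groundspeed 111.0 kt
Leg 2: heading 171.9°; drift -1.4° → track 170.5°, groundspeed 111.3 kt
Leg 3: heading 233.8°; drift -6.8° → track 227.0°, groundspeed 103.1 kt
Leg 4: heading 103.8°; drift +5.6° → track 109.4°, groundspeed 106.6 kt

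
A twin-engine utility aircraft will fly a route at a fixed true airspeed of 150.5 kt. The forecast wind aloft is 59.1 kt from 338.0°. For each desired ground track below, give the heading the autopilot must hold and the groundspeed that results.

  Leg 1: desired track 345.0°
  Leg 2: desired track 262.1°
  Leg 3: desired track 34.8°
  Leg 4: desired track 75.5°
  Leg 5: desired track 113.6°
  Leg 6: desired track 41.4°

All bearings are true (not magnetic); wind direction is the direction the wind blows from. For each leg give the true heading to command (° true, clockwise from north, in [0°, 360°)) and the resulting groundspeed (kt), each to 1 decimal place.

Leg 1: heading=342.3°, groundspeed=91.7 kt
Leg 2: heading=284.5°, groundspeed=124.8 kt
Leg 3: heading=15.6°, groundspeed=109.8 kt
Leg 4: heading=52.6°, groundspeed=146.3 kt
Leg 5: heading=97.7°, groundspeed=186.9 kt
Leg 6: heading=20.8°, groundspeed=114.5 kt

Leg 1: desired track 345.0°; wind correction -2.7° → command heading 342.3°, groundspeed 91.7 kt
Leg 2: desired track 262.1°; wind correction +22.4° → command heading 284.5°, groundspeed 124.8 kt
Leg 3: desired track 34.8°; wind correction -19.2° → command heading 15.6°, groundspeed 109.8 kt
Leg 4: desired track 75.5°; wind correction -22.9° → command heading 52.6°, groundspeed 146.3 kt
Leg 5: desired track 113.6°; wind correction -15.9° → command heading 97.7°, groundspeed 186.9 kt
Leg 6: desired track 41.4°; wind correction -20.6° → command heading 20.8°, groundspeed 114.5 kt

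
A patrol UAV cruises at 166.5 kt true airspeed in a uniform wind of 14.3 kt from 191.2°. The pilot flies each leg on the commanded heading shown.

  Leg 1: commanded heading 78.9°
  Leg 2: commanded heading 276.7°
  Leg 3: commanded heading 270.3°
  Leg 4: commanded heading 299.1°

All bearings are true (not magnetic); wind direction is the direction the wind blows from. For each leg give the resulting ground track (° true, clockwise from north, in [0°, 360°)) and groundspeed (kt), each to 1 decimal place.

Leg 1: track=74.5°, groundspeed=172.4 kt
Leg 2: track=281.6°, groundspeed=166.0 kt
Leg 3: track=275.2°, groundspeed=164.4 kt
Leg 4: track=303.7°, groundspeed=171.4 kt

Leg 1: heading 78.9°; drift -4.4° → track 74.5°, groundspeed 172.4 kt
Leg 2: heading 276.7°; drift +4.9° → track 281.6°, groundspeed 166.0 kt
Leg 3: heading 270.3°; drift +4.9° → track 275.2°, groundspeed 164.4 kt
Leg 4: heading 299.1°; drift +4.6° → track 303.7°, groundspeed 171.4 kt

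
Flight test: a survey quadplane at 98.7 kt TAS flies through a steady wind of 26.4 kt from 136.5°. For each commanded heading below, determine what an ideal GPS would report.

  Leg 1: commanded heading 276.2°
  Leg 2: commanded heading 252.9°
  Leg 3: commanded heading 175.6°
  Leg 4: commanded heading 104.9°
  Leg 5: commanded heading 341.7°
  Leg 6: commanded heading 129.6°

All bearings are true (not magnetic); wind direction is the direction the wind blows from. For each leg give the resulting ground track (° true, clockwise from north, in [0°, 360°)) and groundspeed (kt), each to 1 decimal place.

Leg 1: track=284.4°, groundspeed=120.1 kt
Leg 2: track=265.0°, groundspeed=112.9 kt
Leg 3: track=187.6°, groundspeed=80.0 kt
Leg 4: track=94.6°, groundspeed=77.5 kt
Leg 5: track=336.5°, groundspeed=123.1 kt
Leg 6: track=127.1°, groundspeed=72.6 kt

Leg 1: heading 276.2°; drift +8.2° → track 284.4°, groundspeed 120.1 kt
Leg 2: heading 252.9°; drift +12.1° → track 265.0°, groundspeed 112.9 kt
Leg 3: heading 175.6°; drift +12.0° → track 187.6°, groundspeed 80.0 kt
Leg 4: heading 104.9°; drift -10.3° → track 94.6°, groundspeed 77.5 kt
Leg 5: heading 341.7°; drift -5.2° → track 336.5°, groundspeed 123.1 kt
Leg 6: heading 129.6°; drift -2.5° → track 127.1°, groundspeed 72.6 kt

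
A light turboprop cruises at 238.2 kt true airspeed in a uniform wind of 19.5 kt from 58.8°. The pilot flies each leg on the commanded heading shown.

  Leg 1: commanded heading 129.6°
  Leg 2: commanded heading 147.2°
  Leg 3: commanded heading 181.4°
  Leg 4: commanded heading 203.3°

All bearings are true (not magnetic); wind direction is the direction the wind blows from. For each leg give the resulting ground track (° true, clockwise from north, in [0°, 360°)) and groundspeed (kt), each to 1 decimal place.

Leg 1: track=134.1°, groundspeed=232.5 kt
Leg 2: track=151.9°, groundspeed=238.5 kt
Leg 3: track=185.2°, groundspeed=249.2 kt
Leg 4: track=205.9°, groundspeed=254.3 kt

Leg 1: heading 129.6°; drift +4.5° → track 134.1°, groundspeed 232.5 kt
Leg 2: heading 147.2°; drift +4.7° → track 151.9°, groundspeed 238.5 kt
Leg 3: heading 181.4°; drift +3.8° → track 185.2°, groundspeed 249.2 kt
Leg 4: heading 203.3°; drift +2.6° → track 205.9°, groundspeed 254.3 kt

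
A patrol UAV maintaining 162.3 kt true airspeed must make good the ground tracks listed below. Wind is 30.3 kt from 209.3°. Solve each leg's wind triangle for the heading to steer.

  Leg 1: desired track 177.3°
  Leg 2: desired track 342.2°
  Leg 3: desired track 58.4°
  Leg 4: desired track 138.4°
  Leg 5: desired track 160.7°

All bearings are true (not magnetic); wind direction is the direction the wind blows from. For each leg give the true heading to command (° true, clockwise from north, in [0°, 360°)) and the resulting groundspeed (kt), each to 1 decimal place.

Leg 1: desired track 177.3°; wind correction +5.7° → command heading 183.0°, groundspeed 135.8 kt
Leg 2: desired track 342.2°; wind correction -7.9° → command heading 334.3°, groundspeed 181.4 kt
Leg 3: desired track 58.4°; wind correction +5.2° → command heading 63.6°, groundspeed 188.1 kt
Leg 4: desired track 138.4°; wind correction +10.2° → command heading 148.6°, groundspeed 149.8 kt
Leg 5: desired track 160.7°; wind correction +8.1° → command heading 168.8°, groundspeed 140.7 kt

Leg 1: heading=183.0°, groundspeed=135.8 kt
Leg 2: heading=334.3°, groundspeed=181.4 kt
Leg 3: heading=63.6°, groundspeed=188.1 kt
Leg 4: heading=148.6°, groundspeed=149.8 kt
Leg 5: heading=168.8°, groundspeed=140.7 kt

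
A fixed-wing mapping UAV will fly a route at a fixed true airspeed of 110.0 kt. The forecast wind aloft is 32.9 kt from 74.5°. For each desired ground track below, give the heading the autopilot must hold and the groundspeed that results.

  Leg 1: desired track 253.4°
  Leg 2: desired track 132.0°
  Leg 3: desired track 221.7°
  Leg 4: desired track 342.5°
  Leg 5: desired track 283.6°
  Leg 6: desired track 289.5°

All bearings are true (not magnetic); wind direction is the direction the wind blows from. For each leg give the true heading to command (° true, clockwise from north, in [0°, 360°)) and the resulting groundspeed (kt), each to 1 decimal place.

Leg 1: heading=253.1°, groundspeed=142.9 kt
Leg 2: heading=117.4°, groundspeed=88.8 kt
Leg 3: heading=212.4°, groundspeed=136.2 kt
Leg 4: heading=359.9°, groundspeed=106.1 kt
Leg 5: heading=292.0°, groundspeed=137.6 kt
Leg 6: heading=299.4°, groundspeed=135.3 kt

Leg 1: desired track 253.4°; wind correction -0.3° → command heading 253.1°, groundspeed 142.9 kt
Leg 2: desired track 132.0°; wind correction -14.6° → command heading 117.4°, groundspeed 88.8 kt
Leg 3: desired track 221.7°; wind correction -9.3° → command heading 212.4°, groundspeed 136.2 kt
Leg 4: desired track 342.5°; wind correction +17.4° → command heading 359.9°, groundspeed 106.1 kt
Leg 5: desired track 283.6°; wind correction +8.4° → command heading 292.0°, groundspeed 137.6 kt
Leg 6: desired track 289.5°; wind correction +9.9° → command heading 299.4°, groundspeed 135.3 kt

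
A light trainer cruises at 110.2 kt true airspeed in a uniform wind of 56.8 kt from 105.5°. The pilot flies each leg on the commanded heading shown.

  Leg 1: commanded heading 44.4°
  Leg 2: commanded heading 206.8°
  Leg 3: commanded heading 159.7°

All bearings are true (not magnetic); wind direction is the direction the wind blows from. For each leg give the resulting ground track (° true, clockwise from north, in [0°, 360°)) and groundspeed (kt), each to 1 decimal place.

Leg 1: track=13.4°, groundspeed=96.5 kt
Leg 2: track=231.5°, groundspeed=133.5 kt
Leg 3: track=190.6°, groundspeed=89.7 kt

Leg 1: heading 44.4°; drift -31.0° → track 13.4°, groundspeed 96.5 kt
Leg 2: heading 206.8°; drift +24.7° → track 231.5°, groundspeed 133.5 kt
Leg 3: heading 159.7°; drift +30.9° → track 190.6°, groundspeed 89.7 kt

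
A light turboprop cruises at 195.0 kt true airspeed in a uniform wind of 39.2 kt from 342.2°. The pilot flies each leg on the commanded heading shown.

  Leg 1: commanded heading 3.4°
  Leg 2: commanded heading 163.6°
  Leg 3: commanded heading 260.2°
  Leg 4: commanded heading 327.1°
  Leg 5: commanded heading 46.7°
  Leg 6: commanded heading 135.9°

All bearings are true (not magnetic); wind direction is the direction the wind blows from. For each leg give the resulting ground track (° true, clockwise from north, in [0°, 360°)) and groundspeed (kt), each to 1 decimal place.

Leg 1: track=8.5°, groundspeed=159.1 kt
Leg 2: track=163.4°, groundspeed=234.2 kt
Leg 3: track=248.6°, groundspeed=193.5 kt
Leg 4: track=323.4°, groundspeed=157.5 kt
Leg 5: track=57.9°, groundspeed=181.6 kt
Leg 6: track=140.2°, groundspeed=230.8 kt

Leg 1: heading 3.4°; drift +5.1° → track 8.5°, groundspeed 159.1 kt
Leg 2: heading 163.6°; drift -0.2° → track 163.4°, groundspeed 234.2 kt
Leg 3: heading 260.2°; drift -11.6° → track 248.6°, groundspeed 193.5 kt
Leg 4: heading 327.1°; drift -3.7° → track 323.4°, groundspeed 157.5 kt
Leg 5: heading 46.7°; drift +11.2° → track 57.9°, groundspeed 181.6 kt
Leg 6: heading 135.9°; drift +4.3° → track 140.2°, groundspeed 230.8 kt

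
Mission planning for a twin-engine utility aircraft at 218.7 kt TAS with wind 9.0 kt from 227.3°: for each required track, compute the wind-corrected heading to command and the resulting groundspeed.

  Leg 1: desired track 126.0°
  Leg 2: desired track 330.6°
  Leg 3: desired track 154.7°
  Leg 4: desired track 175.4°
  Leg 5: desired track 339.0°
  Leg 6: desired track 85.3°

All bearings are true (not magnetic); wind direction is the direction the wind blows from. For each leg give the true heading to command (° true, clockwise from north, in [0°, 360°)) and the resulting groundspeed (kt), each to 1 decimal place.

Leg 1: desired track 126.0°; wind correction +2.3° → command heading 128.3°, groundspeed 220.3 kt
Leg 2: desired track 330.6°; wind correction -2.3° → command heading 328.3°, groundspeed 220.6 kt
Leg 3: desired track 154.7°; wind correction +2.3° → command heading 157.0°, groundspeed 215.8 kt
Leg 4: desired track 175.4°; wind correction +1.9° → command heading 177.3°, groundspeed 213.0 kt
Leg 5: desired track 339.0°; wind correction -2.2° → command heading 336.8°, groundspeed 221.9 kt
Leg 6: desired track 85.3°; wind correction +1.5° → command heading 86.8°, groundspeed 225.7 kt

Leg 1: heading=128.3°, groundspeed=220.3 kt
Leg 2: heading=328.3°, groundspeed=220.6 kt
Leg 3: heading=157.0°, groundspeed=215.8 kt
Leg 4: heading=177.3°, groundspeed=213.0 kt
Leg 5: heading=336.8°, groundspeed=221.9 kt
Leg 6: heading=86.8°, groundspeed=225.7 kt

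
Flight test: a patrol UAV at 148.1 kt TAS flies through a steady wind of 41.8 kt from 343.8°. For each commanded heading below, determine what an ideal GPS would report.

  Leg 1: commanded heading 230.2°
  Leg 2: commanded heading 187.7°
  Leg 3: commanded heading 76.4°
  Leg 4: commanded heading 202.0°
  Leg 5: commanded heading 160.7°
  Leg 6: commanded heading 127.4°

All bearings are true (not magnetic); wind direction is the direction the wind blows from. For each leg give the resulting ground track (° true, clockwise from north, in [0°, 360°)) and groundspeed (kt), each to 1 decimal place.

Leg 1: track=217.1°, groundspeed=169.2 kt
Leg 2: track=182.5°, groundspeed=187.1 kt
Leg 3: track=92.0°, groundspeed=155.7 kt
Leg 4: track=193.9°, groundspeed=182.8 kt
Leg 5: track=161.4°, groundspeed=189.9 kt
Leg 6: track=135.2°, groundspeed=183.4 kt

Leg 1: heading 230.2°; drift -13.1° → track 217.1°, groundspeed 169.2 kt
Leg 2: heading 187.7°; drift -5.2° → track 182.5°, groundspeed 187.1 kt
Leg 3: heading 76.4°; drift +15.6° → track 92.0°, groundspeed 155.7 kt
Leg 4: heading 202.0°; drift -8.1° → track 193.9°, groundspeed 182.8 kt
Leg 5: heading 160.7°; drift +0.7° → track 161.4°, groundspeed 189.9 kt
Leg 6: heading 127.4°; drift +7.8° → track 135.2°, groundspeed 183.4 kt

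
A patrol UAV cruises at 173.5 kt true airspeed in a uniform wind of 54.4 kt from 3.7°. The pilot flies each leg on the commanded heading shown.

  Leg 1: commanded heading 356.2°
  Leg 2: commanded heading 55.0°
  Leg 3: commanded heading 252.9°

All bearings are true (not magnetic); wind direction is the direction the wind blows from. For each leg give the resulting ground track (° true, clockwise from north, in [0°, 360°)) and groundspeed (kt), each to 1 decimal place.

Leg 1: heading 356.2°; drift -3.4° → track 352.8°, groundspeed 119.8 kt
Leg 2: heading 55.0°; drift +16.9° → track 71.9°, groundspeed 145.8 kt
Leg 3: heading 252.9°; drift -14.8° → track 238.1°, groundspeed 199.4 kt

Leg 1: track=352.8°, groundspeed=119.8 kt
Leg 2: track=71.9°, groundspeed=145.8 kt
Leg 3: track=238.1°, groundspeed=199.4 kt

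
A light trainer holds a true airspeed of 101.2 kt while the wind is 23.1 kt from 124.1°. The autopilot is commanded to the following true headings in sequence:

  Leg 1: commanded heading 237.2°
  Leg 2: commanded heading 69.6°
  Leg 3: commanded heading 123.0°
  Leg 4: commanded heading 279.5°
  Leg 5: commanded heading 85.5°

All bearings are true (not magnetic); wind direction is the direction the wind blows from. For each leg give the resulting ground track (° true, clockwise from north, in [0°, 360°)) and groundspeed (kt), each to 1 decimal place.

Leg 1: heading 237.2°; drift +10.9° → track 248.1°, groundspeed 112.3 kt
Leg 2: heading 69.6°; drift -12.1° → track 57.5°, groundspeed 89.8 kt
Leg 3: heading 123.0°; drift -0.3° → track 122.7°, groundspeed 78.1 kt
Leg 4: heading 279.5°; drift +4.5° → track 284.0°, groundspeed 122.6 kt
Leg 5: heading 85.5°; drift -9.8° → track 75.7°, groundspeed 84.4 kt

Leg 1: track=248.1°, groundspeed=112.3 kt
Leg 2: track=57.5°, groundspeed=89.8 kt
Leg 3: track=122.7°, groundspeed=78.1 kt
Leg 4: track=284.0°, groundspeed=122.6 kt
Leg 5: track=75.7°, groundspeed=84.4 kt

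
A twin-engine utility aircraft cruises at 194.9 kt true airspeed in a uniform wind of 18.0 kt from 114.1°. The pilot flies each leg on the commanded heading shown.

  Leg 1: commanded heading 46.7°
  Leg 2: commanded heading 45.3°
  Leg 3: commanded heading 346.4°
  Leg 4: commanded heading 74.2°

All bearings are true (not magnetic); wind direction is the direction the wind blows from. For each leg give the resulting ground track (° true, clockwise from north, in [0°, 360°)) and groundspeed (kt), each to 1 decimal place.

Leg 1: track=41.6°, groundspeed=188.7 kt
Leg 2: track=40.2°, groundspeed=189.1 kt
Leg 3: track=342.4°, groundspeed=206.4 kt
Leg 4: track=70.6°, groundspeed=181.5 kt

Leg 1: heading 46.7°; drift -5.1° → track 41.6°, groundspeed 188.7 kt
Leg 2: heading 45.3°; drift -5.1° → track 40.2°, groundspeed 189.1 kt
Leg 3: heading 346.4°; drift -4.0° → track 342.4°, groundspeed 206.4 kt
Leg 4: heading 74.2°; drift -3.6° → track 70.6°, groundspeed 181.5 kt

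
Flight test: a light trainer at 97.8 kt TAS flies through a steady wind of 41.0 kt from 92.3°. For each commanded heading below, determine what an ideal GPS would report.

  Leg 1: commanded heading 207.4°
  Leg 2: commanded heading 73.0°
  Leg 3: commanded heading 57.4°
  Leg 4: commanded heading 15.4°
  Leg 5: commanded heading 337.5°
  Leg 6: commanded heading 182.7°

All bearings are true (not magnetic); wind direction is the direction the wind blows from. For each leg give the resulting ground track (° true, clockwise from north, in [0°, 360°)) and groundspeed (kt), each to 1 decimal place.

Leg 1: heading 207.4°; drift +17.9° → track 225.3°, groundspeed 121.0 kt
Leg 2: heading 73.0°; drift -12.9° → track 60.1°, groundspeed 60.6 kt
Leg 3: heading 57.4°; drift -20.1° → track 37.3°, groundspeed 68.3 kt
Leg 4: heading 15.4°; drift -24.3° → track 351.1°, groundspeed 97.1 kt
Leg 5: heading 337.5°; drift -17.9° → track 319.6°, groundspeed 120.9 kt
Leg 6: heading 182.7°; drift +22.7° → track 205.4°, groundspeed 106.3 kt

Leg 1: track=225.3°, groundspeed=121.0 kt
Leg 2: track=60.1°, groundspeed=60.6 kt
Leg 3: track=37.3°, groundspeed=68.3 kt
Leg 4: track=351.1°, groundspeed=97.1 kt
Leg 5: track=319.6°, groundspeed=120.9 kt
Leg 6: track=205.4°, groundspeed=106.3 kt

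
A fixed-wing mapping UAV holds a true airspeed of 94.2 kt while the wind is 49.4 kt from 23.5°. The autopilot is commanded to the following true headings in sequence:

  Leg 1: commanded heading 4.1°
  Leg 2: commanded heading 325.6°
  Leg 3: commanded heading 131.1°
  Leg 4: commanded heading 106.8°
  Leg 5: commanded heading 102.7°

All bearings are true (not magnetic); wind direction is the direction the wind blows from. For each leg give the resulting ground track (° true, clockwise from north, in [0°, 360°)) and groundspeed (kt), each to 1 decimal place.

Leg 1: heading 4.1°; drift -19.0° → track 345.1°, groundspeed 50.4 kt
Leg 2: heading 325.6°; drift -31.6° → track 294.0°, groundspeed 79.8 kt
Leg 3: heading 131.1°; drift +23.3° → track 154.4°, groundspeed 118.9 kt
Leg 4: heading 106.8°; drift +29.0° → track 135.8°, groundspeed 101.1 kt
Leg 5: heading 102.7°; drift +29.7° → track 132.4°, groundspeed 97.8 kt

Leg 1: track=345.1°, groundspeed=50.4 kt
Leg 2: track=294.0°, groundspeed=79.8 kt
Leg 3: track=154.4°, groundspeed=118.9 kt
Leg 4: track=135.8°, groundspeed=101.1 kt
Leg 5: track=132.4°, groundspeed=97.8 kt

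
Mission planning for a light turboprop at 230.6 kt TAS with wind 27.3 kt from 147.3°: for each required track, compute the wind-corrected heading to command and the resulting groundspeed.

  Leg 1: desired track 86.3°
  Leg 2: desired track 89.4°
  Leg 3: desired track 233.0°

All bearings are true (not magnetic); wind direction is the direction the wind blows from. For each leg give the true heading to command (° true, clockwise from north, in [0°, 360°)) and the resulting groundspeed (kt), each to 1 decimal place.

Leg 1: heading=92.2°, groundspeed=216.1 kt
Leg 2: heading=95.2°, groundspeed=214.9 kt
Leg 3: heading=226.2°, groundspeed=226.9 kt

Leg 1: desired track 86.3°; wind correction +5.9° → command heading 92.2°, groundspeed 216.1 kt
Leg 2: desired track 89.4°; wind correction +5.8° → command heading 95.2°, groundspeed 214.9 kt
Leg 3: desired track 233.0°; wind correction -6.8° → command heading 226.2°, groundspeed 226.9 kt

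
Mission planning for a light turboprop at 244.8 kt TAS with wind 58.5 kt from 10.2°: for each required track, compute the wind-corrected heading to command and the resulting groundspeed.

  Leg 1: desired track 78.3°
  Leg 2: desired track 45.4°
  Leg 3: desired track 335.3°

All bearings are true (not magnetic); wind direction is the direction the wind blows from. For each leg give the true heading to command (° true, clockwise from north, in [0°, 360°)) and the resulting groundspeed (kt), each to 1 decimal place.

Leg 1: heading=65.5°, groundspeed=216.9 kt
Leg 2: heading=37.5°, groundspeed=194.7 kt
Leg 3: heading=343.2°, groundspeed=194.5 kt

Leg 1: desired track 78.3°; wind correction -12.8° → command heading 65.5°, groundspeed 216.9 kt
Leg 2: desired track 45.4°; wind correction -7.9° → command heading 37.5°, groundspeed 194.7 kt
Leg 3: desired track 335.3°; wind correction +7.9° → command heading 343.2°, groundspeed 194.5 kt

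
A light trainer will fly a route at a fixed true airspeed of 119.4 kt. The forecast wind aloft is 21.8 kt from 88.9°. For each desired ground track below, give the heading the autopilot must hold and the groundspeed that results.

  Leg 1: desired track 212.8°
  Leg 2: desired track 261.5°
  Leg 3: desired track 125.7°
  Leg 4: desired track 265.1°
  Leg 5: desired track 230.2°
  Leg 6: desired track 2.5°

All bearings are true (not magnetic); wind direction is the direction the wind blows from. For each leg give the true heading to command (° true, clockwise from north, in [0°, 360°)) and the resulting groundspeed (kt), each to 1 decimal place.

Leg 1: heading=204.1°, groundspeed=130.2 kt
Leg 2: heading=260.2°, groundspeed=141.0 kt
Leg 3: heading=119.4°, groundspeed=101.2 kt
Leg 4: heading=264.4°, groundspeed=141.1 kt
Leg 5: heading=223.6°, groundspeed=135.6 kt
Leg 6: heading=13.0°, groundspeed=116.0 kt

Leg 1: desired track 212.8°; wind correction -8.7° → command heading 204.1°, groundspeed 130.2 kt
Leg 2: desired track 261.5°; wind correction -1.3° → command heading 260.2°, groundspeed 141.0 kt
Leg 3: desired track 125.7°; wind correction -6.3° → command heading 119.4°, groundspeed 101.2 kt
Leg 4: desired track 265.1°; wind correction -0.7° → command heading 264.4°, groundspeed 141.1 kt
Leg 5: desired track 230.2°; wind correction -6.6° → command heading 223.6°, groundspeed 135.6 kt
Leg 6: desired track 2.5°; wind correction +10.5° → command heading 13.0°, groundspeed 116.0 kt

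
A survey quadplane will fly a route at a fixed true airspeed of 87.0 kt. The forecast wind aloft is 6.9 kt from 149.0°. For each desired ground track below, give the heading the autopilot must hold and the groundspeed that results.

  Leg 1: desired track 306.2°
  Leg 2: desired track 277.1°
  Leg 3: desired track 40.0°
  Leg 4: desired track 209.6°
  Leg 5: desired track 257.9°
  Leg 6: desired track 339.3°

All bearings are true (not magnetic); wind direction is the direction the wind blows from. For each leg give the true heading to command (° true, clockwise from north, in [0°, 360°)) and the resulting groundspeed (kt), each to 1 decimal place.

Leg 1: heading=304.4°, groundspeed=93.3 kt
Leg 2: heading=273.5°, groundspeed=91.1 kt
Leg 3: heading=44.3°, groundspeed=89.0 kt
Leg 4: heading=205.6°, groundspeed=83.4 kt
Leg 5: heading=253.6°, groundspeed=89.0 kt
Leg 6: heading=340.1°, groundspeed=93.8 kt

Leg 1: desired track 306.2°; wind correction -1.8° → command heading 304.4°, groundspeed 93.3 kt
Leg 2: desired track 277.1°; wind correction -3.6° → command heading 273.5°, groundspeed 91.1 kt
Leg 3: desired track 40.0°; wind correction +4.3° → command heading 44.3°, groundspeed 89.0 kt
Leg 4: desired track 209.6°; wind correction -4.0° → command heading 205.6°, groundspeed 83.4 kt
Leg 5: desired track 257.9°; wind correction -4.3° → command heading 253.6°, groundspeed 89.0 kt
Leg 6: desired track 339.3°; wind correction +0.8° → command heading 340.1°, groundspeed 93.8 kt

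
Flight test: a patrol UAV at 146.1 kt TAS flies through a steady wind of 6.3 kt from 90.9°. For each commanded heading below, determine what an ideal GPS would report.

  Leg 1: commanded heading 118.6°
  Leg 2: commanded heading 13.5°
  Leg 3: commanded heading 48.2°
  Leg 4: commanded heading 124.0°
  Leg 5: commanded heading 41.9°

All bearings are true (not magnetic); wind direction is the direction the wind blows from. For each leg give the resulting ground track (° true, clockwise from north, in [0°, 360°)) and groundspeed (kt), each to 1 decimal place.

Leg 1: heading 118.6°; drift +1.2° → track 119.8°, groundspeed 140.6 kt
Leg 2: heading 13.5°; drift -2.4° → track 11.1°, groundspeed 144.9 kt
Leg 3: heading 48.2°; drift -1.7° → track 46.5°, groundspeed 141.5 kt
Leg 4: heading 124.0°; drift +1.4° → track 125.4°, groundspeed 140.9 kt
Leg 5: heading 41.9°; drift -1.9° → track 40.0°, groundspeed 142.0 kt

Leg 1: track=119.8°, groundspeed=140.6 kt
Leg 2: track=11.1°, groundspeed=144.9 kt
Leg 3: track=46.5°, groundspeed=141.5 kt
Leg 4: track=125.4°, groundspeed=140.9 kt
Leg 5: track=40.0°, groundspeed=142.0 kt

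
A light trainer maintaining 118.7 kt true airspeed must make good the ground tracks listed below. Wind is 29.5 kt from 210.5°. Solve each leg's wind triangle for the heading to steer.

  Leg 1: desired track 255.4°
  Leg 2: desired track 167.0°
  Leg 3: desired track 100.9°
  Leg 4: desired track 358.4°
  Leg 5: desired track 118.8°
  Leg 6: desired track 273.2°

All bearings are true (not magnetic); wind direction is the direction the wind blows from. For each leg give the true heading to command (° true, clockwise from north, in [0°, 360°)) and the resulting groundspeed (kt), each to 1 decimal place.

Leg 1: heading=245.3°, groundspeed=96.0 kt
Leg 2: heading=176.9°, groundspeed=95.6 kt
Leg 3: heading=114.4°, groundspeed=125.3 kt
Leg 4: heading=350.8°, groundspeed=142.7 kt
Leg 5: heading=133.2°, groundspeed=115.9 kt
Leg 6: heading=260.4°, groundspeed=102.2 kt

Leg 1: desired track 255.4°; wind correction -10.1° → command heading 245.3°, groundspeed 96.0 kt
Leg 2: desired track 167.0°; wind correction +9.9° → command heading 176.9°, groundspeed 95.6 kt
Leg 3: desired track 100.9°; wind correction +13.5° → command heading 114.4°, groundspeed 125.3 kt
Leg 4: desired track 358.4°; wind correction -7.6° → command heading 350.8°, groundspeed 142.7 kt
Leg 5: desired track 118.8°; wind correction +14.4° → command heading 133.2°, groundspeed 115.9 kt
Leg 6: desired track 273.2°; wind correction -12.8° → command heading 260.4°, groundspeed 102.2 kt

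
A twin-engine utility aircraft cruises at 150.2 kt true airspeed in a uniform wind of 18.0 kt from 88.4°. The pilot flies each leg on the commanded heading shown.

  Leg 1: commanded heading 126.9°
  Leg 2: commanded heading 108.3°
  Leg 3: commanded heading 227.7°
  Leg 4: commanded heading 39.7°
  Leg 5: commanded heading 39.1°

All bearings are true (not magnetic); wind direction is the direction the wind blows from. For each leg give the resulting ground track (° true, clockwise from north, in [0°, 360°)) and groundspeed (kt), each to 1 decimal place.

Leg 1: heading 126.9°; drift +4.7° → track 131.6°, groundspeed 136.6 kt
Leg 2: heading 108.3°; drift +2.6° → track 110.9°, groundspeed 133.4 kt
Leg 3: heading 227.7°; drift +4.1° → track 231.8°, groundspeed 164.3 kt
Leg 4: heading 39.7°; drift -5.6° → track 34.1°, groundspeed 139.0 kt
Leg 5: heading 39.1°; drift -5.6° → track 33.5°, groundspeed 139.1 kt

Leg 1: track=131.6°, groundspeed=136.6 kt
Leg 2: track=110.9°, groundspeed=133.4 kt
Leg 3: track=231.8°, groundspeed=164.3 kt
Leg 4: track=34.1°, groundspeed=139.0 kt
Leg 5: track=33.5°, groundspeed=139.1 kt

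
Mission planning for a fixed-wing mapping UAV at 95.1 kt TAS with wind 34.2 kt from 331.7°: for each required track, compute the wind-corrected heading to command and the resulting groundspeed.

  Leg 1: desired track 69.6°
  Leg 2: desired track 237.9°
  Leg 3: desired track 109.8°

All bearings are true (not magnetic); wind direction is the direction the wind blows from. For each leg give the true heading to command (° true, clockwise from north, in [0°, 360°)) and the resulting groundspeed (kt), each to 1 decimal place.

Leg 1: heading=48.7°, groundspeed=93.6 kt
Leg 2: heading=258.9°, groundspeed=91.0 kt
Leg 3: heading=95.9°, groundspeed=117.8 kt

Leg 1: desired track 69.6°; wind correction -20.9° → command heading 48.7°, groundspeed 93.6 kt
Leg 2: desired track 237.9°; wind correction +21.0° → command heading 258.9°, groundspeed 91.0 kt
Leg 3: desired track 109.8°; wind correction -13.9° → command heading 95.9°, groundspeed 117.8 kt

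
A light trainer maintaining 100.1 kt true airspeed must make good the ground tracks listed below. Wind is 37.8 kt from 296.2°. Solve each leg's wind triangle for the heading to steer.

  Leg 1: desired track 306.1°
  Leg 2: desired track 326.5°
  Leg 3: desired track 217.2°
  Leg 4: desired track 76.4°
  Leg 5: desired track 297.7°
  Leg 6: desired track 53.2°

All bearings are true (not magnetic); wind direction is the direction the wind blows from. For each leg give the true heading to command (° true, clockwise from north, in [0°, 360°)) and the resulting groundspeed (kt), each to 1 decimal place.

Leg 1: desired track 306.1°; wind correction -3.7° → command heading 302.4°, groundspeed 62.7 kt
Leg 2: desired track 326.5°; wind correction -11.0° → command heading 315.5°, groundspeed 65.6 kt
Leg 3: desired track 217.2°; wind correction +21.8° → command heading 239.0°, groundspeed 85.8 kt
Leg 4: desired track 76.4°; wind correction -14.0° → command heading 62.4°, groundspeed 126.2 kt
Leg 5: desired track 297.7°; wind correction -0.6° → command heading 297.1°, groundspeed 62.3 kt
Leg 6: desired track 53.2°; wind correction -19.7° → command heading 33.5°, groundspeed 111.4 kt

Leg 1: heading=302.4°, groundspeed=62.7 kt
Leg 2: heading=315.5°, groundspeed=65.6 kt
Leg 3: heading=239.0°, groundspeed=85.8 kt
Leg 4: heading=62.4°, groundspeed=126.2 kt
Leg 5: heading=297.1°, groundspeed=62.3 kt
Leg 6: heading=33.5°, groundspeed=111.4 kt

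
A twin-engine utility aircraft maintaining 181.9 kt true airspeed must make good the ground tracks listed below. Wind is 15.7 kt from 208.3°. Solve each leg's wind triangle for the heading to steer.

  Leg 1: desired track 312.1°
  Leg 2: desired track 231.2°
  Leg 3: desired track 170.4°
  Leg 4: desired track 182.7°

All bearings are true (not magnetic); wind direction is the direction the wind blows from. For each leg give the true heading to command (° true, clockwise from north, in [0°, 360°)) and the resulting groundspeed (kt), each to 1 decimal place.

Leg 1: heading=307.3°, groundspeed=185.0 kt
Leg 2: heading=229.3°, groundspeed=167.3 kt
Leg 3: heading=173.4°, groundspeed=169.3 kt
Leg 4: heading=184.8°, groundspeed=167.6 kt

Leg 1: desired track 312.1°; wind correction -4.8° → command heading 307.3°, groundspeed 185.0 kt
Leg 2: desired track 231.2°; wind correction -1.9° → command heading 229.3°, groundspeed 167.3 kt
Leg 3: desired track 170.4°; wind correction +3.0° → command heading 173.4°, groundspeed 169.3 kt
Leg 4: desired track 182.7°; wind correction +2.1° → command heading 184.8°, groundspeed 167.6 kt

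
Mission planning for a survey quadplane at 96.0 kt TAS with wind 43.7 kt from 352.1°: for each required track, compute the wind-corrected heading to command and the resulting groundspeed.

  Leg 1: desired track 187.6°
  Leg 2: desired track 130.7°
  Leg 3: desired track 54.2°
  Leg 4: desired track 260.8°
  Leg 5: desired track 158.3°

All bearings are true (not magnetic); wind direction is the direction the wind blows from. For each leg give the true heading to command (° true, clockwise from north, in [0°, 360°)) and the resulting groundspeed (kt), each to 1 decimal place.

Leg 1: desired track 187.6°; wind correction +7.0° → command heading 194.6°, groundspeed 137.4 kt
Leg 2: desired track 130.7°; wind correction -17.5° → command heading 113.2°, groundspeed 124.3 kt
Leg 3: desired track 54.2°; wind correction -23.7° → command heading 30.5°, groundspeed 67.4 kt
Leg 4: desired track 260.8°; wind correction +27.1° → command heading 287.9°, groundspeed 86.5 kt
Leg 5: desired track 158.3°; wind correction -6.2° → command heading 152.1°, groundspeed 137.9 kt

Leg 1: heading=194.6°, groundspeed=137.4 kt
Leg 2: heading=113.2°, groundspeed=124.3 kt
Leg 3: heading=30.5°, groundspeed=67.4 kt
Leg 4: heading=287.9°, groundspeed=86.5 kt
Leg 5: heading=152.1°, groundspeed=137.9 kt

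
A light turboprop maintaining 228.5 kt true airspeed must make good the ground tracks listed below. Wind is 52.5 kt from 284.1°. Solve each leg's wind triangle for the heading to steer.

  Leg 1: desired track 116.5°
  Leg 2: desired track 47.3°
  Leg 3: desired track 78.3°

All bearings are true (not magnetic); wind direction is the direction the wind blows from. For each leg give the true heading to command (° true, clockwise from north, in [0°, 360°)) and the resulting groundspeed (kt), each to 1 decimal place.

Leg 1: desired track 116.5°; wind correction +2.8° → command heading 119.3°, groundspeed 279.5 kt
Leg 2: desired track 47.3°; wind correction -11.1° → command heading 36.2°, groundspeed 253.0 kt
Leg 3: desired track 78.3°; wind correction -5.7° → command heading 72.6°, groundspeed 274.6 kt

Leg 1: heading=119.3°, groundspeed=279.5 kt
Leg 2: heading=36.2°, groundspeed=253.0 kt
Leg 3: heading=72.6°, groundspeed=274.6 kt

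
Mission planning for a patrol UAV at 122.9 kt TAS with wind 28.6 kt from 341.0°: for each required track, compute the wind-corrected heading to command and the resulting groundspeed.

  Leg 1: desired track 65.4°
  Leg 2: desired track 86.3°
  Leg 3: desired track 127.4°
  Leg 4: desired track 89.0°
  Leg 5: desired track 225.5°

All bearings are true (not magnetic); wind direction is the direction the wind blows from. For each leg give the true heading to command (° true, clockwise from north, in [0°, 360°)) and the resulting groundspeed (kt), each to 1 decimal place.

Leg 1: desired track 65.4°; wind correction -13.4° → command heading 52.0°, groundspeed 116.8 kt
Leg 2: desired track 86.3°; wind correction -13.0° → command heading 73.3°, groundspeed 127.3 kt
Leg 3: desired track 127.4°; wind correction -7.4° → command heading 120.0°, groundspeed 145.7 kt
Leg 4: desired track 89.0°; wind correction -12.8° → command heading 76.2°, groundspeed 128.7 kt
Leg 5: desired track 225.5°; wind correction +12.1° → command heading 237.6°, groundspeed 132.5 kt

Leg 1: heading=52.0°, groundspeed=116.8 kt
Leg 2: heading=73.3°, groundspeed=127.3 kt
Leg 3: heading=120.0°, groundspeed=145.7 kt
Leg 4: heading=76.2°, groundspeed=128.7 kt
Leg 5: heading=237.6°, groundspeed=132.5 kt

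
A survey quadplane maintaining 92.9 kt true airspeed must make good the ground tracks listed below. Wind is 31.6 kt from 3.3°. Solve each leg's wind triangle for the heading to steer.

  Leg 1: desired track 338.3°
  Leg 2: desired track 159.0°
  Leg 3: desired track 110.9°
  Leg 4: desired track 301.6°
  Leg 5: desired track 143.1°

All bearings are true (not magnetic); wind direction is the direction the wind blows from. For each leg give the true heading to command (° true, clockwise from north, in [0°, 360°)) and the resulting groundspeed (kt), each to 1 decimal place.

Leg 1: heading=346.6°, groundspeed=63.3 kt
Leg 2: heading=151.0°, groundspeed=120.8 kt
Leg 3: heading=92.0°, groundspeed=97.4 kt
Leg 4: heading=319.0°, groundspeed=73.7 kt
Leg 5: heading=130.4°, groundspeed=114.8 kt

Leg 1: desired track 338.3°; wind correction +8.3° → command heading 346.6°, groundspeed 63.3 kt
Leg 2: desired track 159.0°; wind correction -8.0° → command heading 151.0°, groundspeed 120.8 kt
Leg 3: desired track 110.9°; wind correction -18.9° → command heading 92.0°, groundspeed 97.4 kt
Leg 4: desired track 301.6°; wind correction +17.4° → command heading 319.0°, groundspeed 73.7 kt
Leg 5: desired track 143.1°; wind correction -12.7° → command heading 130.4°, groundspeed 114.8 kt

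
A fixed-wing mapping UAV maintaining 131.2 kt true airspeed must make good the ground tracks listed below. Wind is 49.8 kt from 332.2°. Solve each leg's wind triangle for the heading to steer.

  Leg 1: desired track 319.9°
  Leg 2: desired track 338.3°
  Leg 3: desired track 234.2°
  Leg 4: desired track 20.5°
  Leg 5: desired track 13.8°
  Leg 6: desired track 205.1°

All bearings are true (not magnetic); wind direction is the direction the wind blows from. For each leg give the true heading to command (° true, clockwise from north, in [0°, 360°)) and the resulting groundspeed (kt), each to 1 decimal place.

Leg 1: heading=324.5°, groundspeed=82.1 kt
Leg 2: heading=336.0°, groundspeed=81.6 kt
Leg 3: heading=256.3°, groundspeed=128.5 kt
Leg 4: heading=4.0°, groundspeed=92.7 kt
Leg 5: heading=359.2°, groundspeed=89.7 kt
Leg 6: heading=222.7°, groundspeed=155.1 kt

Leg 1: desired track 319.9°; wind correction +4.6° → command heading 324.5°, groundspeed 82.1 kt
Leg 2: desired track 338.3°; wind correction -2.3° → command heading 336.0°, groundspeed 81.6 kt
Leg 3: desired track 234.2°; wind correction +22.1° → command heading 256.3°, groundspeed 128.5 kt
Leg 4: desired track 20.5°; wind correction -16.5° → command heading 4.0°, groundspeed 92.7 kt
Leg 5: desired track 13.8°; wind correction -14.6° → command heading 359.2°, groundspeed 89.7 kt
Leg 6: desired track 205.1°; wind correction +17.6° → command heading 222.7°, groundspeed 155.1 kt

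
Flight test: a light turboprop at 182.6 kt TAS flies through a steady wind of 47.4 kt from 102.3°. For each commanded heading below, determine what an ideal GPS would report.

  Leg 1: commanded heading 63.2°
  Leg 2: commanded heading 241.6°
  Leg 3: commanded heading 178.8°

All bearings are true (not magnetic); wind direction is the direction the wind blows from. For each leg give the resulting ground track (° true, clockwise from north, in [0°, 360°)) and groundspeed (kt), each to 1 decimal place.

Leg 1: heading 63.2°; drift -11.6° → track 51.6°, groundspeed 148.8 kt
Leg 2: heading 241.6°; drift +8.1° → track 249.7°, groundspeed 220.7 kt
Leg 3: heading 178.8°; drift +15.0° → track 193.8°, groundspeed 177.6 kt

Leg 1: track=51.6°, groundspeed=148.8 kt
Leg 2: track=249.7°, groundspeed=220.7 kt
Leg 3: track=193.8°, groundspeed=177.6 kt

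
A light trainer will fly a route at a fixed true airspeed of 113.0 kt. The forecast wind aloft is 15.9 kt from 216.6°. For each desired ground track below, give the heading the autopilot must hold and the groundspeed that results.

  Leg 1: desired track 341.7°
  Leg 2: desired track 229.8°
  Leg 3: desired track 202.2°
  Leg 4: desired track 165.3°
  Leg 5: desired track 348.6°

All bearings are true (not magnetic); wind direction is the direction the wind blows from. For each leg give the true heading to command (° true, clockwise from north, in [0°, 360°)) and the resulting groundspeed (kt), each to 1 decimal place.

Leg 1: desired track 341.7°; wind correction -6.6° → command heading 335.1°, groundspeed 121.4 kt
Leg 2: desired track 229.8°; wind correction -1.8° → command heading 228.0°, groundspeed 97.5 kt
Leg 3: desired track 202.2°; wind correction +2.0° → command heading 204.2°, groundspeed 97.5 kt
Leg 4: desired track 165.3°; wind correction +6.3° → command heading 171.6°, groundspeed 102.4 kt
Leg 5: desired track 348.6°; wind correction -6.0° → command heading 342.6°, groundspeed 123.0 kt

Leg 1: heading=335.1°, groundspeed=121.4 kt
Leg 2: heading=228.0°, groundspeed=97.5 kt
Leg 3: heading=204.2°, groundspeed=97.5 kt
Leg 4: heading=171.6°, groundspeed=102.4 kt
Leg 5: heading=342.6°, groundspeed=123.0 kt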